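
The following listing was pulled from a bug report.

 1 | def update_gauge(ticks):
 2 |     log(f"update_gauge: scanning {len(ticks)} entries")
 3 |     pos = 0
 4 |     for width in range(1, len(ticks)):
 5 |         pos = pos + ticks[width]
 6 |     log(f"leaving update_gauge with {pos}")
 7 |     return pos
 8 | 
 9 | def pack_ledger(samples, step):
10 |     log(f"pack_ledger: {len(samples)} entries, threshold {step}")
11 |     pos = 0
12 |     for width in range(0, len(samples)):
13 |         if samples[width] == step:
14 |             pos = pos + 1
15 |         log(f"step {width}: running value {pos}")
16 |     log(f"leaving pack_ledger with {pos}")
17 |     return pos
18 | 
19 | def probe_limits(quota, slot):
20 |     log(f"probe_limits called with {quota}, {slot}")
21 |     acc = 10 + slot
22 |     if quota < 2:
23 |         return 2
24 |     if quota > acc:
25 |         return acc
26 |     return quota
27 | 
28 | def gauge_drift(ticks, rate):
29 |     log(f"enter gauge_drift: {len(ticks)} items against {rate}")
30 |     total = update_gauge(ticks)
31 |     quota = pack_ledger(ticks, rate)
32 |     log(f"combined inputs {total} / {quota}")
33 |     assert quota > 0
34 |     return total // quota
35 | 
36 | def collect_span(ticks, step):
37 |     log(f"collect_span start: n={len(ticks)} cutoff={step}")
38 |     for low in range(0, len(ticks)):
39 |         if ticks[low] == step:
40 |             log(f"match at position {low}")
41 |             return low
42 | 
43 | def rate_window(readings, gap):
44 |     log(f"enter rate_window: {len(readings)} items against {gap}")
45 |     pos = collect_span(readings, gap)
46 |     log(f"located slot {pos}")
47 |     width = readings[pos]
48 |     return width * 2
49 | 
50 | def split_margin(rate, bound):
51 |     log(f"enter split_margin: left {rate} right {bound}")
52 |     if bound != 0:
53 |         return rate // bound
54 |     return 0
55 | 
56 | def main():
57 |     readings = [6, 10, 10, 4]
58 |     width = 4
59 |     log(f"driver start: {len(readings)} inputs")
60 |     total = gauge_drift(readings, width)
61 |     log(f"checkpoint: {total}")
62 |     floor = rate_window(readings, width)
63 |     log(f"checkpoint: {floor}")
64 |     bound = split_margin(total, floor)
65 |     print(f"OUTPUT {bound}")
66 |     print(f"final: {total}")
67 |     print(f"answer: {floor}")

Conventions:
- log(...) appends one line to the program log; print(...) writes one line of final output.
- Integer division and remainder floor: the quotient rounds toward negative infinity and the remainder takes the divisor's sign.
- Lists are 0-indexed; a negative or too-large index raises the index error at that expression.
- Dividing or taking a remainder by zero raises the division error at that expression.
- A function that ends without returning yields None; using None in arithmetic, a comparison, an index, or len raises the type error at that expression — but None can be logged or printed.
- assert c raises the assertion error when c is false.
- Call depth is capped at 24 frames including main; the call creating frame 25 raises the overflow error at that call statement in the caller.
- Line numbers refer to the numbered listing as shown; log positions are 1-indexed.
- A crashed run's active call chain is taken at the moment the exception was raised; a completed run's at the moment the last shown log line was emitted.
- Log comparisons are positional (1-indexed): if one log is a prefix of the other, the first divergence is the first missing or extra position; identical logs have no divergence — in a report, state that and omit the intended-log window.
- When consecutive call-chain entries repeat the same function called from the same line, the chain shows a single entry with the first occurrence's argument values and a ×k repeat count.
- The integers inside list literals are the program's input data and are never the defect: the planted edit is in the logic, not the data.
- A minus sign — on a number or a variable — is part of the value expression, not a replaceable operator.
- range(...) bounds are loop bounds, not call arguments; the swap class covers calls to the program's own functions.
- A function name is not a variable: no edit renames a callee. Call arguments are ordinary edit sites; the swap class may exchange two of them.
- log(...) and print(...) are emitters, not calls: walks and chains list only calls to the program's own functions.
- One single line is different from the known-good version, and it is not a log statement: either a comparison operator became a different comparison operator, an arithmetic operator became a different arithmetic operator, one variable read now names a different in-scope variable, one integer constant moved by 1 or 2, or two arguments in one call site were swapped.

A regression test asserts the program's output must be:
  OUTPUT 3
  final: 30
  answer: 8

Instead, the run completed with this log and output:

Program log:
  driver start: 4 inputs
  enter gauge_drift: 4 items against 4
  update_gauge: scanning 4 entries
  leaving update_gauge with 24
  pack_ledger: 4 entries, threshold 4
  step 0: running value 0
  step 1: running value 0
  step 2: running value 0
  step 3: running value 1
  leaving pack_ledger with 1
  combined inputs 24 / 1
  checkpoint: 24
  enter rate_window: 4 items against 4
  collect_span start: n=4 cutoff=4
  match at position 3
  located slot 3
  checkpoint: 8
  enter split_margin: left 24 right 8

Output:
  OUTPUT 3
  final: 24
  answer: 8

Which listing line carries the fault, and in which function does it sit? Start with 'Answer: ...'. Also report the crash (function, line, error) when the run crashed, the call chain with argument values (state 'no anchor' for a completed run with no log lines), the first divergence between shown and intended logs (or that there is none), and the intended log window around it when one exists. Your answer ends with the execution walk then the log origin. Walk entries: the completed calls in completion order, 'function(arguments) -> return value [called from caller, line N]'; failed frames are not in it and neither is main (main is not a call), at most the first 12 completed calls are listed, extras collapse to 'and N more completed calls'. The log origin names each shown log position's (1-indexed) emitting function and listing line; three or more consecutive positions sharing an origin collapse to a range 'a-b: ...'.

Answer: the defect is in update_gauge at line 4.
Key observation: The log first diverges at position 4: the faulty run prints 'leaving update_gauge with 24' where the working version prints 'leaving update_gauge with 30'.
Call chain: main -> split_margin(24, 8) (called at line 64).
First divergence: position 4 — the shown line 'leaving update_gauge with 24' should read 'leaving update_gauge with 30'.
Intended log window:
  2: enter gauge_drift: 4 items against 4
  3: update_gauge: scanning 4 entries
  4: leaving update_gauge with 30
  5: pack_ledger: 4 entries, threshold 4
Execution walk:
  update_gauge([6, 10, 10, 4]) -> 24  [called from gauge_drift, line 30]
  pack_ledger([6, 10, 10, 4], 4) -> 1  [called from gauge_drift, line 31]
  gauge_drift([6, 10, 10, 4], 4) -> 24  [called from main, line 60]
  collect_span([6, 10, 10, 4], 4) -> 3  [called from rate_window, line 45]
  rate_window([6, 10, 10, 4], 4) -> 8  [called from main, line 62]
  split_margin(24, 8) -> 3  [called from main, line 64]
Log line origins:
  1: from main, line 59
  2: from gauge_drift, line 29
  3: from update_gauge, line 2
  4: from update_gauge, line 6
  5: from pack_ledger, line 10
  6-9: from pack_ledger, line 15
  10: from pack_ledger, line 16
  11: from gauge_drift, line 32
  12: from main, line 61
  13: from rate_window, line 44
  14: from collect_span, line 37
  15: from collect_span, line 40
  16: from rate_window, line 46
  17: from main, line 63
  18: from split_margin, line 51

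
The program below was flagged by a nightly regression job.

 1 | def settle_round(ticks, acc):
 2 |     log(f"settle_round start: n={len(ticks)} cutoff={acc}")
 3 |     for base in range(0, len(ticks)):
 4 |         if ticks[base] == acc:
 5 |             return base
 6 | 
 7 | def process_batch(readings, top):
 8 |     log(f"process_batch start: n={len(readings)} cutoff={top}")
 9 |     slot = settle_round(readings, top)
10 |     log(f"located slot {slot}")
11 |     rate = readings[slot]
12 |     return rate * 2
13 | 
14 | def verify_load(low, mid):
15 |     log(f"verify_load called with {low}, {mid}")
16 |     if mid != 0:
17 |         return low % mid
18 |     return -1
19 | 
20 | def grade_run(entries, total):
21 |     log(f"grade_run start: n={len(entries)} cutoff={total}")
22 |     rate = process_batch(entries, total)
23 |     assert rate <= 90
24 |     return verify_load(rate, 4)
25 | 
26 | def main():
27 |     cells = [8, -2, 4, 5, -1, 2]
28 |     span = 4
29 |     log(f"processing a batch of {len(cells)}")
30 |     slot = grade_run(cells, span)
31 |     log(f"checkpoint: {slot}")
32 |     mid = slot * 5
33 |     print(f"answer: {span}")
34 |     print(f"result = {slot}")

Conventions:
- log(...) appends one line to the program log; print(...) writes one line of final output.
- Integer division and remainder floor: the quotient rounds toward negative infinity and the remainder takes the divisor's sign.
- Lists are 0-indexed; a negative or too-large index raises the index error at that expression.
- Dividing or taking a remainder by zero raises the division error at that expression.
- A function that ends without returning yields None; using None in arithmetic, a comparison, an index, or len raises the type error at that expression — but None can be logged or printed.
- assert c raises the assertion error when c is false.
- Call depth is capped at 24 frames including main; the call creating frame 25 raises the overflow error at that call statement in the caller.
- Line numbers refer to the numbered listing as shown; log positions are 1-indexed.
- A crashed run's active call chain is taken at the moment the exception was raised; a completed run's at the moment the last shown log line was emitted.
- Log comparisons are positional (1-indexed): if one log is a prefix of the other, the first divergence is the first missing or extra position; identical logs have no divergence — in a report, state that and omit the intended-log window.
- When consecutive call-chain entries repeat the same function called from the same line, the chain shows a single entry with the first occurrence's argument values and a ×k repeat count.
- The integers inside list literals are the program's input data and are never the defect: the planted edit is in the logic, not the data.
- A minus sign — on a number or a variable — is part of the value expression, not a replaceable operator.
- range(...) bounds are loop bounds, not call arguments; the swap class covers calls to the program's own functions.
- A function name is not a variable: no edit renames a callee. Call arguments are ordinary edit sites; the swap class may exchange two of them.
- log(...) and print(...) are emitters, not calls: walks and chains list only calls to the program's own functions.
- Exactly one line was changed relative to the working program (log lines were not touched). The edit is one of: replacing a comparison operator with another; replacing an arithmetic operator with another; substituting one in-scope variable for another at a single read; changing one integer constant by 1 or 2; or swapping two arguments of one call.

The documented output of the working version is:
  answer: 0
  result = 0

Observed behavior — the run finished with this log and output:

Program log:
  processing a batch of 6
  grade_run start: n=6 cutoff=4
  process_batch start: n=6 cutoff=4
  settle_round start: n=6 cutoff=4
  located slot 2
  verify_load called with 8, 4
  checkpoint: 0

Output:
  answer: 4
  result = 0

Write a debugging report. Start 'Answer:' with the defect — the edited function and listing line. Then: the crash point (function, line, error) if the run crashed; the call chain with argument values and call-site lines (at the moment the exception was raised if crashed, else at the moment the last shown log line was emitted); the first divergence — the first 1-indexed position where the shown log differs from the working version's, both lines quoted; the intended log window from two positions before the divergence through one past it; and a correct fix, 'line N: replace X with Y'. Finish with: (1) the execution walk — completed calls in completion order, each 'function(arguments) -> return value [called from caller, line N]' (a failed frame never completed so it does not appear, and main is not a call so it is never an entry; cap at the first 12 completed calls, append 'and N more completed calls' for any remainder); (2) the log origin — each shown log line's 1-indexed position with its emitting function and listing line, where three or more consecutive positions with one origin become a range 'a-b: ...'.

Answer: the defect is in main at line 33.
Key fact: The logs agree in full; only the final output differs.
Call chain: main.
First divergence: none (the log streams are identical).
Execution walk:
  settle_round([8, -2, 4, 5, -1, 2], 4) -> 2  [called from process_batch, line 9]
  process_batch([8, -2, 4, 5, -1, 2], 4) -> 8  [called from grade_run, line 22]
  verify_load(8, 4) -> 0  [called from grade_run, line 24]
  grade_run([8, -2, 4, 5, -1, 2], 4) -> 0  [called from main, line 30]
Log line origins:
  1: emitted by main (line 29)
  2: emitted by grade_run (line 21)
  3: emitted by process_batch (line 8)
  4: emitted by settle_round (line 2)
  5: emitted by process_batch (line 10)
  6: emitted by verify_load (line 15)
  7: emitted by main (line 31)
A correct fix: line 33: replace `span` with `mid`.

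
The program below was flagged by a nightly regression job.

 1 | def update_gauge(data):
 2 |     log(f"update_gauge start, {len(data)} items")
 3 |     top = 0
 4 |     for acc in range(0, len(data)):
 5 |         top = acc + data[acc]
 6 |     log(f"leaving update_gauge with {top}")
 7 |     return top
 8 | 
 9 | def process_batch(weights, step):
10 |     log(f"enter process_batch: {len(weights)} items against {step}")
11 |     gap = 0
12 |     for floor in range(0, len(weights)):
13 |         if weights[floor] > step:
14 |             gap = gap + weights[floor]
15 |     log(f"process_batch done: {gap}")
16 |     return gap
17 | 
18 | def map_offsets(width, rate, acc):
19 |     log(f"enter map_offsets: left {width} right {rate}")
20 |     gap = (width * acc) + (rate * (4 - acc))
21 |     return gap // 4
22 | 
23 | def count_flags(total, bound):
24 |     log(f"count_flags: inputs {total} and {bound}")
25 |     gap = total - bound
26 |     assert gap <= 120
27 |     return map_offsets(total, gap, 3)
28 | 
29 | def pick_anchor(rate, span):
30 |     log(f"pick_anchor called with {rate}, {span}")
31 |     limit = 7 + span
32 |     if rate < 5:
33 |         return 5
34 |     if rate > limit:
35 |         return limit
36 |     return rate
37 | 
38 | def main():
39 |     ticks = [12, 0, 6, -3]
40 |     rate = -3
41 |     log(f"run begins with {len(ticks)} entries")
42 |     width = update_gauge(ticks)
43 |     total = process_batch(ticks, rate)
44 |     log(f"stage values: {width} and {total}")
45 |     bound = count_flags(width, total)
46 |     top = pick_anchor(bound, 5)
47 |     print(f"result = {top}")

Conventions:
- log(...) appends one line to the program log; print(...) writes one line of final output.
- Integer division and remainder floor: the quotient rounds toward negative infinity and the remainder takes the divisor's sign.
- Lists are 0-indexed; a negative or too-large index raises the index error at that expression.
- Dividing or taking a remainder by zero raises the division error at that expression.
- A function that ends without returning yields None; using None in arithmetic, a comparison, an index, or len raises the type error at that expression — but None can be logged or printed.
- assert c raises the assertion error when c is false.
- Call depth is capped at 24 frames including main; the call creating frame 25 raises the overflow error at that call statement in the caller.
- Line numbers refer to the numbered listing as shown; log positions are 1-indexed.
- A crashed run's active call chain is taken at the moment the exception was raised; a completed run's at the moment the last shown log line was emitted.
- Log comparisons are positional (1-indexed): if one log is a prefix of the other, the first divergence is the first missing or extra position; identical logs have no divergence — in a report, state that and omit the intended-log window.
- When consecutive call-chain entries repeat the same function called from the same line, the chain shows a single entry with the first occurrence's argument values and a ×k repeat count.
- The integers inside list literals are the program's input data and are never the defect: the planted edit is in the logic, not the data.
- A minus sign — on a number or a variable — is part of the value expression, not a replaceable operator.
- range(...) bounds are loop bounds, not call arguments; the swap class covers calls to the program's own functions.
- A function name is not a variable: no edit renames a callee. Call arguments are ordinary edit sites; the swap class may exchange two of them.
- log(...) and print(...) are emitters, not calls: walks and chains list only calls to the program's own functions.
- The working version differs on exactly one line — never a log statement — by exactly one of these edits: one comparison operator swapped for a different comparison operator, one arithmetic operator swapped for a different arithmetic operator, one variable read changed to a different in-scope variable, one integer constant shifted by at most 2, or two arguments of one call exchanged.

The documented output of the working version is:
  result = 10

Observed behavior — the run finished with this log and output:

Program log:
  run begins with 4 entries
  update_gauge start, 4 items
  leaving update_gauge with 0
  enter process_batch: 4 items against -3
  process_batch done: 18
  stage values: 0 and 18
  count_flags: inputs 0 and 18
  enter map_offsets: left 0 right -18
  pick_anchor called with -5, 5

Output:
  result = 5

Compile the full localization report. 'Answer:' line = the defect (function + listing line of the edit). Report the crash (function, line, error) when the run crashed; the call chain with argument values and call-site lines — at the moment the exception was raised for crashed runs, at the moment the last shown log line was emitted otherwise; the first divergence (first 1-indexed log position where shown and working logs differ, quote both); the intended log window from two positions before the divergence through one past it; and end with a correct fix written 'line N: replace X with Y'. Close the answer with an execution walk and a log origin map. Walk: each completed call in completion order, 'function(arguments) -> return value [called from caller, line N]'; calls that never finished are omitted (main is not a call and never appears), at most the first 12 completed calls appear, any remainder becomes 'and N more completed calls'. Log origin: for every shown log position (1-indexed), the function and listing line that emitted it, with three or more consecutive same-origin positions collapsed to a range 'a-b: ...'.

Answer: the defect is in update_gauge at line 5.
The tell: The log first diverges at position 3: the faulty run prints 'leaving update_gauge with 0' where the working version prints 'leaving update_gauge with 15'.
Call chain: main -> pick_anchor(-5, 5) (called at line 46).
First divergence: position 3; shown 'leaving update_gauge with 0' vs intended 'leaving update_gauge with 15'.
Intended log window:
  1: run begins with 4 entries
  2: update_gauge start, 4 items
  3: leaving update_gauge with 15
  4: enter process_batch: 4 items against -3
Execution walk:
  update_gauge([12, 0, 6, -3]) -> 0  [called from main, line 42]
  process_batch([12, 0, 6, -3], -3) -> 18  [called from main, line 43]
  map_offsets(0, -18, 3) -> -5  [called from count_flags, line 27]
  count_flags(0, 18) -> -5  [called from main, line 45]
  pick_anchor(-5, 5) -> 5  [called from main, line 46]
Log origins:
  1 — main, line 41
  2 — update_gauge, line 2
  3 — update_gauge, line 6
  4 — process_batch, line 10
  5 — process_batch, line 15
  6 — main, line 44
  7 — count_flags, line 24
  8 — map_offsets, line 19
  9 — pick_anchor, line 30
A correct fix: line 5: replace `acc + data[acc]` with `top + data[acc]`.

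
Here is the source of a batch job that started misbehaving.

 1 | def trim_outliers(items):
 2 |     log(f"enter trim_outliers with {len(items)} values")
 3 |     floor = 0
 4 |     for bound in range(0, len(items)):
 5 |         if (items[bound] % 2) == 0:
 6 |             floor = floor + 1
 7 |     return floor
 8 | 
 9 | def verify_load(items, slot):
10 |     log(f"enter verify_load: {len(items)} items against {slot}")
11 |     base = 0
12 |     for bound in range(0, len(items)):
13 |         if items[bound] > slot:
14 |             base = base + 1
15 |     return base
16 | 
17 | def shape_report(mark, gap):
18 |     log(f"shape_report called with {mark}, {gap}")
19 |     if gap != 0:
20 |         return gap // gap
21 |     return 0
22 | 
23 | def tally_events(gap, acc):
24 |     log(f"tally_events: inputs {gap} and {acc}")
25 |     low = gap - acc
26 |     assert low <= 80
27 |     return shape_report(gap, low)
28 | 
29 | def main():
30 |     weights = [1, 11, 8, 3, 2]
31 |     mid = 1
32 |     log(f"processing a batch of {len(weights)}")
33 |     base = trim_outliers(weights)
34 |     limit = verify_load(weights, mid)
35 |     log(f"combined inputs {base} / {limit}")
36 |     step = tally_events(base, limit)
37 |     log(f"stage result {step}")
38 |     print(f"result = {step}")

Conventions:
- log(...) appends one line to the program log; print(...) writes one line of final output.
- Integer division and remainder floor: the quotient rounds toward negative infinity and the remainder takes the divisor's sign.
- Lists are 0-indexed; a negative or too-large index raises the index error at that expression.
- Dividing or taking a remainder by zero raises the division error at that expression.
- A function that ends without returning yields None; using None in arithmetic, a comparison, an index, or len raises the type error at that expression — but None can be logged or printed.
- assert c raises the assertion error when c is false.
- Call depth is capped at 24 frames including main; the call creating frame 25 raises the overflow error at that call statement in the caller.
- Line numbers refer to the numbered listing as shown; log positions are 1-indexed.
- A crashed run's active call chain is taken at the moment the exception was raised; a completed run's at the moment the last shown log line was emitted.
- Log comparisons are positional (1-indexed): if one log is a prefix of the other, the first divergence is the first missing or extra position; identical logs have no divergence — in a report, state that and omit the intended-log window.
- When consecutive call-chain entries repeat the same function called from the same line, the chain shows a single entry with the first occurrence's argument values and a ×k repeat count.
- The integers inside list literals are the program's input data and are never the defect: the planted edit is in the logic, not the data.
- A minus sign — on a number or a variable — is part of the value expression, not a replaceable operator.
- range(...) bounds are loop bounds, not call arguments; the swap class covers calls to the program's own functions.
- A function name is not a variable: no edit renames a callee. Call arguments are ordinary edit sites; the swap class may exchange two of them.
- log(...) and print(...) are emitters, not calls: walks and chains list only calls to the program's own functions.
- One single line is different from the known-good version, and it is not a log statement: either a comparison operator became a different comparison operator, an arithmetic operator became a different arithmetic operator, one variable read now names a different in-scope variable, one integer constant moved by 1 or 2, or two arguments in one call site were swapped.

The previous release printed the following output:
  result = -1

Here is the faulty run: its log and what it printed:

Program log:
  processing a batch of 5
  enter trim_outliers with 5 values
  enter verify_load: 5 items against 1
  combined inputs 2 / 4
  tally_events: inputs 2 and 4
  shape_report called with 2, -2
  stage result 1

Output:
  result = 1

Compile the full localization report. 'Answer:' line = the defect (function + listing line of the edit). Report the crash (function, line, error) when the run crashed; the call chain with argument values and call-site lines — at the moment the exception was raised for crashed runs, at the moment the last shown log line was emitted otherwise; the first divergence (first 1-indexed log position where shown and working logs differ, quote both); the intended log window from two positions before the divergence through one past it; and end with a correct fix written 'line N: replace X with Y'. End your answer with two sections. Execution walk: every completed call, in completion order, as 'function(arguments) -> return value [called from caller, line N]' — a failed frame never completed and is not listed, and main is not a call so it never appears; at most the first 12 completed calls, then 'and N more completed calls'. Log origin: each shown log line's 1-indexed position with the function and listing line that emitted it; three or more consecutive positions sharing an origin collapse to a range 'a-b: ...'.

Answer: the defect is in shape_report at line 20.
Key observation: Everything matches until log position 7, which reads 'stage result 1' in place of 'stage result -1'.
Call chain: main.
First divergence: position 7 — shown 'stage result 1', intended 'stage result -1'.
Intended log window:
  5: tally_events: inputs 2 and 4
  6: shape_report called with 2, -2
  7: stage result -1
Execution walk:
  trim_outliers([1, 11, 8, 3, 2]) -> 2  [called from main, line 33]
  verify_load([1, 11, 8, 3, 2], 1) -> 4  [called from main, line 34]
  shape_report(2, -2) -> 1  [called from tally_events, line 27]
  tally_events(2, 4) -> 1  [called from main, line 36]
Log line origins:
  1: from main, line 32
  2: from trim_outliers, line 2
  3: from verify_load, line 10
  4: from main, line 35
  5: from tally_events, line 24
  6: from shape_report, line 18
  7: from main, line 37
A correct fix: line 20: replace `gap // gap` with `mark // gap`.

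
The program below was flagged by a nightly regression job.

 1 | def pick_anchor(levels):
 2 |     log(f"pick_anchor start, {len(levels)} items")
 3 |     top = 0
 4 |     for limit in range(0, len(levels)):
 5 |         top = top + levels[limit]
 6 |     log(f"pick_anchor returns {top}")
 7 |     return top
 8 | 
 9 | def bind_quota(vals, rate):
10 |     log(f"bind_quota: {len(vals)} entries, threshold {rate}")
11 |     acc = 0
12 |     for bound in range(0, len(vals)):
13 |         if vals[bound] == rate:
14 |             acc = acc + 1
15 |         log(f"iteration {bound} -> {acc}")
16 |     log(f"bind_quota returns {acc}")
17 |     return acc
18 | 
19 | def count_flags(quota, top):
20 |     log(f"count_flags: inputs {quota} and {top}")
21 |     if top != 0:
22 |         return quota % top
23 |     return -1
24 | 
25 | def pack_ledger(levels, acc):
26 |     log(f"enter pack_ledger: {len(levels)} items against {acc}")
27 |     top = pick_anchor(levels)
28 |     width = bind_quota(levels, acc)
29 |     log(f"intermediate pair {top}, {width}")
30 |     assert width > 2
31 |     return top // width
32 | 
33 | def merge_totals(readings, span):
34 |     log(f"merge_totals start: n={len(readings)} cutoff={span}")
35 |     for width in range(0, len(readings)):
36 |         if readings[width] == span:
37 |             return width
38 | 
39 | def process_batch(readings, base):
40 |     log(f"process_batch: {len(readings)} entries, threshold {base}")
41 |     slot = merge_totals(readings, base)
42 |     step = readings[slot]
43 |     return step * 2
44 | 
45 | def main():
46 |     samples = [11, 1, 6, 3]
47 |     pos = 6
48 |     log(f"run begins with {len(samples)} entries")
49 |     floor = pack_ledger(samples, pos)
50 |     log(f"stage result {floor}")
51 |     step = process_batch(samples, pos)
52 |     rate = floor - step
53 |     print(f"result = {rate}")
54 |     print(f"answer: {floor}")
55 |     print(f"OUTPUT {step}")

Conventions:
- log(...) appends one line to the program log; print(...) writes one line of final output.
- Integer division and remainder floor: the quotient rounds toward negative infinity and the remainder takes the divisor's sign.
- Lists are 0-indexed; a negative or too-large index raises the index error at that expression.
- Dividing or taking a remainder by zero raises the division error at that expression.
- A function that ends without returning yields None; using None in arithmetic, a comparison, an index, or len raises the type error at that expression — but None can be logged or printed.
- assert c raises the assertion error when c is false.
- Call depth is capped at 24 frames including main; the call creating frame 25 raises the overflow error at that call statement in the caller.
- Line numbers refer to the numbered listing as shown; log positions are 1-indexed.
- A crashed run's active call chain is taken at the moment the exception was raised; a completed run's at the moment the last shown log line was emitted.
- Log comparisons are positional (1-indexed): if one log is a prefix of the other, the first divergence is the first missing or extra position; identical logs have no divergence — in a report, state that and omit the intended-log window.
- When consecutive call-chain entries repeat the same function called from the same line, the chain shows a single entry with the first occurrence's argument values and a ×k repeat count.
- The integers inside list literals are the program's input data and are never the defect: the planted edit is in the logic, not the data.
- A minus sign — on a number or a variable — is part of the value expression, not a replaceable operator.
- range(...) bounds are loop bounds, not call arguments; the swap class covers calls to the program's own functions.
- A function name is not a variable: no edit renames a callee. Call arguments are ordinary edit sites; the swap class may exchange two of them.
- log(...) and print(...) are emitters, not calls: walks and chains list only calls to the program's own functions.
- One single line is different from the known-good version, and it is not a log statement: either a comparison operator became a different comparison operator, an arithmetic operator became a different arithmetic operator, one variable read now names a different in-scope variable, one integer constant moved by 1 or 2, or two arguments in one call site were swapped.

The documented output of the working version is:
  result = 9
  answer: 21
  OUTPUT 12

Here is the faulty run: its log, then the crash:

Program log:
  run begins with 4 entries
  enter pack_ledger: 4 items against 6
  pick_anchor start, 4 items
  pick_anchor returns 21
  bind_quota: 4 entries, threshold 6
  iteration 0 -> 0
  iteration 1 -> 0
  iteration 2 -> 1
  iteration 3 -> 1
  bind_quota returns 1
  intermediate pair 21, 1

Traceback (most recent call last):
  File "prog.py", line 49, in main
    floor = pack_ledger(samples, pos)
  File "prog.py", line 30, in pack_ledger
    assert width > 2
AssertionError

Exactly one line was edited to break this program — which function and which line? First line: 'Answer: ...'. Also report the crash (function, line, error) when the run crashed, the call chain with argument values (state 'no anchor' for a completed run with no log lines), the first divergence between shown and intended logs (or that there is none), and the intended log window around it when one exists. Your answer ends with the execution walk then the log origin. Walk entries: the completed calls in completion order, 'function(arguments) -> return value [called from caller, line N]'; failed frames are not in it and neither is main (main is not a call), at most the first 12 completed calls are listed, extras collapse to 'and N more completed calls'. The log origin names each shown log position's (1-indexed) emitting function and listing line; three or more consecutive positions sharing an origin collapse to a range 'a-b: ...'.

Answer: the defect is in pack_ledger at line 30.
Core observation: The log ends early — 11 lines, where the working version next logs 'stage result 21'.
Crash: pack_ledger, line 30, AssertionError.
Call chain: main -> pack_ledger([11, 1, 6, 3], 6) (called at line 49).
First divergence: position 12 — after 11 matching lines the faulty run goes silent; intended next line 'stage result 21'.
Intended log window:
  10: bind_quota returns 1
  11: intermediate pair 21, 1
  12: stage result 21
  13: process_batch: 4 entries, threshold 6
Execution walk:
  pick_anchor([11, 1, 6, 3]) -> 21  [called from pack_ledger, line 27]
  bind_quota([11, 1, 6, 3], 6) -> 1  [called from pack_ledger, line 28]
Log line origins:
  1: from main, line 48
  2: from pack_ledger, line 26
  3: from pick_anchor, line 2
  4: from pick_anchor, line 6
  5: from bind_quota, line 10
  6-9: from bind_quota, line 15
  10: from bind_quota, line 16
  11: from pack_ledger, line 29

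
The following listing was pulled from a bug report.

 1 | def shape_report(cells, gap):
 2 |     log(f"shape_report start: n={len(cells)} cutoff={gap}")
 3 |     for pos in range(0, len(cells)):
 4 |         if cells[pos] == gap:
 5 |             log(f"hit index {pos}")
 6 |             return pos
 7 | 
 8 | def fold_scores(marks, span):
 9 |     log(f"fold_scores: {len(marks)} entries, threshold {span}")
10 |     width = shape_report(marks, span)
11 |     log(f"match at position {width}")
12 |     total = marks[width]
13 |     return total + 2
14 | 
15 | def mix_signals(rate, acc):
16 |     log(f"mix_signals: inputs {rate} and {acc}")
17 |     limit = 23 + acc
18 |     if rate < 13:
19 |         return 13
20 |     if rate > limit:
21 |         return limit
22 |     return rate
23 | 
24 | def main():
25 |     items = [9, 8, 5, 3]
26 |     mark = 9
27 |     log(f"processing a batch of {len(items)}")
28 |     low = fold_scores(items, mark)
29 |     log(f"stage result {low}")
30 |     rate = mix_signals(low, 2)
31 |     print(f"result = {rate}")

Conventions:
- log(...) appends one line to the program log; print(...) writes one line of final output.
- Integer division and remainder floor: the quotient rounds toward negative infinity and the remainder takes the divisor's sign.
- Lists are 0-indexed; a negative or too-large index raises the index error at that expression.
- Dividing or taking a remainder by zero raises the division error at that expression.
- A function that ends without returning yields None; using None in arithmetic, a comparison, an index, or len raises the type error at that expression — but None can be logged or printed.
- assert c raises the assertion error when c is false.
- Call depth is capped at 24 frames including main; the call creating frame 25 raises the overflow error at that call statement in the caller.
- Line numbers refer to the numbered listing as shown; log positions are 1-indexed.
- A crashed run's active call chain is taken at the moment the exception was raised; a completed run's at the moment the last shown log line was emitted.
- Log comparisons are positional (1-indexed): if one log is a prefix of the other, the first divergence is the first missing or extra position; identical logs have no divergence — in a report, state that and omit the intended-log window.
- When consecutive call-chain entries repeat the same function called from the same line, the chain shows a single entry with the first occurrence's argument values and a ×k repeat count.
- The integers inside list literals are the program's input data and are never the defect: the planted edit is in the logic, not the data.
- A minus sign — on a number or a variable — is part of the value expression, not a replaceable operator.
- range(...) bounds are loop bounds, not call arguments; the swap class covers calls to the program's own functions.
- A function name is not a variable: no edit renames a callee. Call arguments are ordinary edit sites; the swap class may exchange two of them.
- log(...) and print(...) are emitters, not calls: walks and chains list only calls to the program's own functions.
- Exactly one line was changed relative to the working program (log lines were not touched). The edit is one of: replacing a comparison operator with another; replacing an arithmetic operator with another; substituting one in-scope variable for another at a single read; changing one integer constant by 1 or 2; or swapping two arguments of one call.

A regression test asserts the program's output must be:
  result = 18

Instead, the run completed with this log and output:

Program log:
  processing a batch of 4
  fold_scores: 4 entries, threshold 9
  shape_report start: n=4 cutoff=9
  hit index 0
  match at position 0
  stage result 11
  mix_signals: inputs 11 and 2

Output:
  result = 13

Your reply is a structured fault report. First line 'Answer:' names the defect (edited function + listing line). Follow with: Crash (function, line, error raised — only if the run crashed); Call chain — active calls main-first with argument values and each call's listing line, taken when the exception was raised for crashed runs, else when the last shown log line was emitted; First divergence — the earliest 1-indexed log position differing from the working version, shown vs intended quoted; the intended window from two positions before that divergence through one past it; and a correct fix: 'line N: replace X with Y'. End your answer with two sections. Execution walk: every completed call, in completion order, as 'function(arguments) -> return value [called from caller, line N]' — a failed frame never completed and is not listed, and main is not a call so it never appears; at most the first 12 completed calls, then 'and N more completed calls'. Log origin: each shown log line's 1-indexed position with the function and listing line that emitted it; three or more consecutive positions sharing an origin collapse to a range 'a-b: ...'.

Answer: the defect is in fold_scores at line 13.
Core observation: Position 6 is the first bad log line: 'stage result 11' should read 'stage result 18'.
Call chain: main -> mix_signals(11, 2) (called at line 30).
First divergence: position 6 — shown 'stage result 11', intended 'stage result 18'.
Intended log window:
  4: hit index 0
  5: match at position 0
  6: stage result 18
  7: mix_signals: inputs 18 and 2
Execution walk:
  shape_report([9, 8, 5, 3], 9) -> 0  [called from fold_scores, line 10]
  fold_scores([9, 8, 5, 3], 9) -> 11  [called from main, line 28]
  mix_signals(11, 2) -> 13  [called from main, line 30]
Log origins:
  1: from main, line 27
  2: from fold_scores, line 9
  3: from shape_report, line 2
  4: from shape_report, line 5
  5: from fold_scores, line 11
  6: from main, line 29
  7: from mix_signals, line 16
A correct fix: line 13: replace `+` with `*`.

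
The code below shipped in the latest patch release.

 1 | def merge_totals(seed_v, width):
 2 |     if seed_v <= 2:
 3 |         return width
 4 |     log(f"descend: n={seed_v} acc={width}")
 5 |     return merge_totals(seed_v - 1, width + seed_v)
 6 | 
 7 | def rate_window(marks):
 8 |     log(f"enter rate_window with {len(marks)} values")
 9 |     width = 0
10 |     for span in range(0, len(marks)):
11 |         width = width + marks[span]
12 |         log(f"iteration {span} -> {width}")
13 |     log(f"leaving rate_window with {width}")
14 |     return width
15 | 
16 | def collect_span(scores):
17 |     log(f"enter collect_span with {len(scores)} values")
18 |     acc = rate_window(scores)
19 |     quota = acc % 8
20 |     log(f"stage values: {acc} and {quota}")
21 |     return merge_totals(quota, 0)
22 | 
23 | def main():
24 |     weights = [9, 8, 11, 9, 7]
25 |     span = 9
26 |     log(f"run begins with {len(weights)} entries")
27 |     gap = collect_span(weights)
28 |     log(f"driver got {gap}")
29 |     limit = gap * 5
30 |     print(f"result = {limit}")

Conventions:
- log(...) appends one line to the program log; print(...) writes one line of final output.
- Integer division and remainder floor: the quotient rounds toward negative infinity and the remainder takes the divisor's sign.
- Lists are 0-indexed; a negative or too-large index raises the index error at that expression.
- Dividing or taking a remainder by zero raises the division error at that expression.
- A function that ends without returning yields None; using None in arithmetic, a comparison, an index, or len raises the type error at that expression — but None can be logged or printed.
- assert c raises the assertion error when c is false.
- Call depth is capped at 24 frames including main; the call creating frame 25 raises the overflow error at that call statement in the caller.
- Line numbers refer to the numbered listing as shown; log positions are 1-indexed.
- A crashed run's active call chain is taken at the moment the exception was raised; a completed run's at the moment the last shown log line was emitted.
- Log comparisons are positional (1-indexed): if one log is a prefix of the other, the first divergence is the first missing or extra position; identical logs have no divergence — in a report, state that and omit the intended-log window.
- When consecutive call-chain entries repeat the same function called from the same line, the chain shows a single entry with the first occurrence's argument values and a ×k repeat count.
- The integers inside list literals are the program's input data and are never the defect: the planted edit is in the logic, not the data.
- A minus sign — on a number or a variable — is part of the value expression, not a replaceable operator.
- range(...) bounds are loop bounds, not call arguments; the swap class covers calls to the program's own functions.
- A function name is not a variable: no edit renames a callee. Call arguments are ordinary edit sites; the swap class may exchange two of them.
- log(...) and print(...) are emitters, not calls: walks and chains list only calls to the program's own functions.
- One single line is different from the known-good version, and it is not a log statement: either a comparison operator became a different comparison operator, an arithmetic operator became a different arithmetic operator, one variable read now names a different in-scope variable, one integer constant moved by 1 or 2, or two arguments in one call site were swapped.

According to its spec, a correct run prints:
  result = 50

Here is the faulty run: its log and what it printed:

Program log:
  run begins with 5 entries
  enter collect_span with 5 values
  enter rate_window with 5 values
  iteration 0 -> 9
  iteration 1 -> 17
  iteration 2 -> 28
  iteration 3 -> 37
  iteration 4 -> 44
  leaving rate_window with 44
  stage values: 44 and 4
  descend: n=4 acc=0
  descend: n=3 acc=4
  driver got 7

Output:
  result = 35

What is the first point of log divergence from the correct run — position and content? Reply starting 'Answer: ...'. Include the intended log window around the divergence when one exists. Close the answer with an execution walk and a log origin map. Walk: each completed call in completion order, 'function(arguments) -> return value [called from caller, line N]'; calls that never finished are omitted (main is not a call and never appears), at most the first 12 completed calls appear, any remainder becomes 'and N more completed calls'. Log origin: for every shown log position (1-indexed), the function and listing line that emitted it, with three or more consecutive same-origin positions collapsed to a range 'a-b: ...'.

Answer: position 13; shown 'driver got 7' vs intended 'descend: n=2 acc=7'.
Intended log window:
  11: descend: n=4 acc=0
  12: descend: n=3 acc=4
  13: descend: n=2 acc=7
  14: descend: n=1 acc=9
Execution walk:
  rate_window([9, 8, 11, 9, 7]) -> 44  [called from collect_span, line 18]
  merge_totals(2, 7) -> 7  [called from merge_totals, line 5]
  merge_totals(3, 4) -> 7  [called from merge_totals, line 5]
  merge_totals(4, 0) -> 7  [called from collect_span, line 21]
  collect_span([9, 8, 11, 9, 7]) -> 7  [called from main, line 27]
Log line origins:
  1: from main, line 26
  2: from collect_span, line 17
  3: from rate_window, line 8
  4-8: from rate_window, line 12
  9: from rate_window, line 13
  10: from collect_span, line 20
  11: from merge_totals, line 4
  12: from merge_totals, line 4
  13: from main, line 28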